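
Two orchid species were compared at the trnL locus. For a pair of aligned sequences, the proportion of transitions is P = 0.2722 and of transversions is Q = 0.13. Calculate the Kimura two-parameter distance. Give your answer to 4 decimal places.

0.6363

Under the Kimura two-parameter model, d = −½ ln(1 − 2P − Q) − ¼ ln(1 − 2Q).
1 − 2P − Q = 0.3256, giving −½ ln(0.3256) = 0.561043.
1 − 2Q = 0.74, giving −¼ ln(0.74) = 0.075276.
d = 0.561043 + 0.075276 = 0.636319.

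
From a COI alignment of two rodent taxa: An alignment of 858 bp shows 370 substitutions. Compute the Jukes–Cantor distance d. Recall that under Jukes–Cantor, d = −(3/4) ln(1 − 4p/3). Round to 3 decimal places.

0.642

p = 370/858 ≈ 0.431235.
d = −(3/4) ln(1 − 4p/3) = −0.75 ln(1 − 0.57498) = −0.75 ln(0.42502)
  = −0.75 × (-0.855619) = 0.641714 substitutions/site.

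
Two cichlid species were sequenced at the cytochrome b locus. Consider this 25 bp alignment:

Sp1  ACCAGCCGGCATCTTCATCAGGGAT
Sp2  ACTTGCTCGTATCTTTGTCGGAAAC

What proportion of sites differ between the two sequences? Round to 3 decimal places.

The sequences differ at 11 of 25 positions.
p = 11/25 = 0.440.

0.440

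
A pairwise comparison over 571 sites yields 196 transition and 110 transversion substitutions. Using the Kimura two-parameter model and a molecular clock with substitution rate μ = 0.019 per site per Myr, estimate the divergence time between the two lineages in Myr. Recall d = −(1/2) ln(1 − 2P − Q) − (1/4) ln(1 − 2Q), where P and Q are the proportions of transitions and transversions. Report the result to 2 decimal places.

P = 196/571 ≈ 0.343257 and Q = 110/571 ≈ 0.192644.
Under the Kimura two-parameter model, d = −½ ln(1 − 2P − Q) − ¼ ln(1 − 2Q).
1 − 2P − Q = 0.120842, giving −½ ln(0.120842) = 1.056636.
1 − 2Q = 0.614712, giving −¼ ln(0.614712) = 0.121650.
d = 1.056636 + 0.121650 = 1.178286.
Under a molecular clock d = 2μt, so t = d/(2μ) = 1.178286 / (2 × 0.019) = 31.01 Myr.

31.01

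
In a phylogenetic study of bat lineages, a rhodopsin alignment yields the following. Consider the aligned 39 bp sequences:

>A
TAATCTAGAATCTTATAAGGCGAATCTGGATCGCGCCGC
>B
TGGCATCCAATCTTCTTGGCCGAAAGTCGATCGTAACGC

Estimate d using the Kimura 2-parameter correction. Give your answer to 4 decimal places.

0.5950

Of 39 sites, 6 differences are transitions and 10 are transversions, so P = 6/39 ≈ 0.153846 and Q = 10/39 ≈ 0.25641.
Under the Kimura two-parameter model, d = −½ ln(1 − 2P − Q) − ¼ ln(1 − 2Q).
1 − 2P − Q = 0.435898, giving −½ ln(0.435898) = 0.415174.
1 − 2Q = 0.48718, giving −¼ ln(0.48718) = 0.179780.
d = 0.415174 + 0.179780 = 0.594954.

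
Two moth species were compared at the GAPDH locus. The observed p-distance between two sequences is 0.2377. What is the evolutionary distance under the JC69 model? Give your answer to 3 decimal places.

0.286

d = −(3/4) ln(1 − 4p/3) = −0.75 ln(1 − 0.316933) = −0.75 ln(0.683067)
  = −0.75 × (-0.381162) = 0.285872 substitutions/site.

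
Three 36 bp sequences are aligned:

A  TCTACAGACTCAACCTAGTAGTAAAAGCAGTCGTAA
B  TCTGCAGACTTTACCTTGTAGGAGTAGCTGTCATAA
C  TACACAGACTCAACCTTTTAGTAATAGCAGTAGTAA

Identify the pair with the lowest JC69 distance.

A–B: 9/36 differ, p = 0.250, d = 0.304.
A–C: 6/36 differ, p = 0.167, d = 0.188.
B–C: 11/36 differ, p = 0.306, d = 0.392.
The smallest distance is between A and C.

A and C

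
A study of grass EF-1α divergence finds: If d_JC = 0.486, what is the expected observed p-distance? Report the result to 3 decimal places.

p = (3/4)(1 − e^(−4d/3)) = 0.75 × (1 − e^(-0.648)) = 0.75 × (1 − 0.523091) = 0.357682.

0.358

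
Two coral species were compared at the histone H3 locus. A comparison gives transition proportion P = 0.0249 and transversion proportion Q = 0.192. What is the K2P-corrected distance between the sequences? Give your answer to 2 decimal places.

Under the Kimura two-parameter model, d = −½ ln(1 − 2P − Q) − ¼ ln(1 − 2Q).
1 − 2P − Q = 0.7582, giving −½ ln(0.7582) = 0.138404.
1 − 2Q = 0.616, giving −¼ ln(0.616) = 0.121127.
d = 0.138404 + 0.121127 = 0.259531.

0.26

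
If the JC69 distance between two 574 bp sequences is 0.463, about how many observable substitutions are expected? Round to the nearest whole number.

198

Invert JC69: p = (3/4)(1 − e^(−4d/3)) = 0.75 × (1 − e^(-0.617333)) = 0.75 × (1 − 0.539381) = 0.345464.
Expected differing sites = pL ≈ 0.345464 × 574 = 198.296336 ≈ 198.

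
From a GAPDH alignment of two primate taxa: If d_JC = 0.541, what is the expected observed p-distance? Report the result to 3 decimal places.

p = (3/4)(1 − e^(−4d/3)) = 0.75 × (1 − e^(-0.721333)) = 0.75 × (1 − 0.486104) = 0.385422.

0.385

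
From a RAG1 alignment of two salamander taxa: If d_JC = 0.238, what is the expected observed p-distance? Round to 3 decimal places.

p = (3/4)(1 − e^(−4d/3)) = 0.75 × (1 − e^(-0.317333)) = 0.75 × (1 − 0.728088) = 0.203934.

0.204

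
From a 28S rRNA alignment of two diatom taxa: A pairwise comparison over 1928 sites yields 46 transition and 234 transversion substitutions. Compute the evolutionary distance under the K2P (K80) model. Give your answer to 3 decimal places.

0.162

P = 46/1928 ≈ 0.023859 and Q = 234/1928 ≈ 0.121369.
Under the Kimura two-parameter model, d = −½ ln(1 − 2P − Q) − ¼ ln(1 − 2Q).
1 − 2P − Q = 0.830913, giving −½ ln(0.830913) = 0.092615.
1 − 2Q = 0.757262, giving −¼ ln(0.757262) = 0.069511.
d = 0.092615 + 0.069511 = 0.162126.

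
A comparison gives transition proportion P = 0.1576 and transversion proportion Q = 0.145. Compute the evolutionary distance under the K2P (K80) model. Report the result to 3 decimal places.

0.394

Under the Kimura two-parameter model, d = −½ ln(1 − 2P − Q) − ¼ ln(1 − 2Q).
1 − 2P − Q = 0.5398, giving −½ ln(0.5398) = 0.308278.
1 − 2Q = 0.71, giving −¼ ln(0.71) = 0.085623.
d = 0.308278 + 0.085623 = 0.393901.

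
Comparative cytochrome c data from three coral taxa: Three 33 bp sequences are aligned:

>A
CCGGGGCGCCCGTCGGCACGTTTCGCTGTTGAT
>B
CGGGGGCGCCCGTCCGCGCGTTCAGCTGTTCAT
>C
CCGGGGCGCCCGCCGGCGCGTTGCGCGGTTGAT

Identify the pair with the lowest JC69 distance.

A and C

A–B: 6/33 differ, p = 0.182, d = 0.208.
A–C: 4/33 differ, p = 0.121, d = 0.132.
B–C: 7/33 differ, p = 0.212, d = 0.249.
The smallest distance is between A and C.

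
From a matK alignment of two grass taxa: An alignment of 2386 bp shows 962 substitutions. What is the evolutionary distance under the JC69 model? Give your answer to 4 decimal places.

p = 962/2386 ≈ 0.403185.
d = −(3/4) ln(1 − 4p/3) = −0.75 ln(1 − 0.53758) = −0.75 ln(0.46242)
  = −0.75 × (-0.771282) = 0.578462 substitutions/site.

0.5785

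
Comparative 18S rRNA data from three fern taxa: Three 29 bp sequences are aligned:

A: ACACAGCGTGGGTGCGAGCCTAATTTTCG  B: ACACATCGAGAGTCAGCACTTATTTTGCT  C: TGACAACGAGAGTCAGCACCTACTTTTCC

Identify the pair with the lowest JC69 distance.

A–B: 11/29 differ, p = 0.379, d = 0.529.
A–C: 11/29 differ, p = 0.379, d = 0.529.
B–C: 7/29 differ, p = 0.241, d = 0.291.
The smallest distance is between B and C.

B and C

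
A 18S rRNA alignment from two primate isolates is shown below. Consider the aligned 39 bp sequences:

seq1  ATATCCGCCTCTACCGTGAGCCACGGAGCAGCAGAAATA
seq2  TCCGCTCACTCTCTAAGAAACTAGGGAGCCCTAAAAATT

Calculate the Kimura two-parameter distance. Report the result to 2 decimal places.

Of 39 sites, 9 differences are transitions and 12 are transversions, so P = 9/39 ≈ 0.230769 and Q = 12/39 ≈ 0.307692.
Under the Kimura two-parameter model, d = −½ ln(1 − 2P − Q) − ¼ ln(1 − 2Q).
1 − 2P − Q = 0.23077, giving −½ ln(0.23077) = 0.733167.
1 − 2Q = 0.384616, giving −¼ ln(0.384616) = 0.238877.
d = 0.733167 + 0.238877 = 0.972044.

0.97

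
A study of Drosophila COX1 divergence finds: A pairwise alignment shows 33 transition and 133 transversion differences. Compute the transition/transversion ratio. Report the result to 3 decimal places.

R = 33/133 = 0.248120… ≈ 0.248 (to 3 d.p.).

0.248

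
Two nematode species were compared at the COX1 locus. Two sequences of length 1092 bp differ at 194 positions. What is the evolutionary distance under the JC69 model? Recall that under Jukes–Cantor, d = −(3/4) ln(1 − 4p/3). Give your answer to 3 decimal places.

p = 194/1092 ≈ 0.177656.
d = −(3/4) ln(1 − 4p/3) = −0.75 ln(1 − 0.236875) = −0.75 ln(0.763125)
  = −0.75 × (-0.270333) = 0.202750 substitutions/site.

0.203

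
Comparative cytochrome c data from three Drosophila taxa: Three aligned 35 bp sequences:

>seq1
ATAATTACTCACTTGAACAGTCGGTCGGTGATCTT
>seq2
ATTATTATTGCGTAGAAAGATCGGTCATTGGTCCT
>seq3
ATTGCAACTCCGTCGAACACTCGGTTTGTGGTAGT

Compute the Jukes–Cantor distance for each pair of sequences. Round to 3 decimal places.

seq1–seq2: 13/35 sites differ → p ≈ 0.371429, d = −0.75 ln(1 − 0.495239) = 0.512753 ≈ 0.513.
seq1–seq3: 13/35 sites differ → p ≈ 0.371429, d = −0.75 ln(1 − 0.495239) = 0.512753 ≈ 0.513.
seq2–seq3: 14/35 sites differ → p = 0.4, d = −0.75 ln(1 − 0.533333) = 0.571605 ≈ 0.572.

d(seq1,seq2) = 0.513, d(seq1,seq3) = 0.513, d(seq2,seq3) = 0.572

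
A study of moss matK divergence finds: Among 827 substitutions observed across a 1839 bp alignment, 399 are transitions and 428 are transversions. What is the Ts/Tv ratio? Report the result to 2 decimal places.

R = 399/428 = 0.932242… ≈ 0.93 (to 2 d.p.).

0.93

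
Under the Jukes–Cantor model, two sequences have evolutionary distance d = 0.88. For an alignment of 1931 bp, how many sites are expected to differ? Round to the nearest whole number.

Invert JC69: p = (3/4)(1 − e^(−4d/3)) = 0.75 × (1 − e^(-1.173333)) = 0.75 × (1 − 0.309334) = 0.518000.
Expected differing sites = pL ≈ 0.518000 × 1931 = 1000.258 ≈ 1000.

1000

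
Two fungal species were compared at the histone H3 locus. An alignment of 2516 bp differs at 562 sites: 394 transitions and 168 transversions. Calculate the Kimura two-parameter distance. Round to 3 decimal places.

0.275

P = 394/2516 ≈ 0.156598 and Q = 168/2516 ≈ 0.066773.
Under the Kimura two-parameter model, d = −½ ln(1 − 2P − Q) − ¼ ln(1 − 2Q).
1 − 2P − Q = 0.620031, giving −½ ln(0.620031) = 0.238993.
1 − 2Q = 0.866454, giving −¼ ln(0.866454) = 0.035837.
d = 0.238993 + 0.035837 = 0.274830.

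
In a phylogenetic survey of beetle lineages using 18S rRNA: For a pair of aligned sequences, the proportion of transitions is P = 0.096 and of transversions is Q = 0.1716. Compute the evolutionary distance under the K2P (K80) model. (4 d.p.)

0.3311

Under the Kimura two-parameter model, d = −½ ln(1 − 2P − Q) − ¼ ln(1 − 2Q).
1 − 2P − Q = 0.6364, giving −½ ln(0.6364) = 0.225964.
1 − 2Q = 0.6568, giving −¼ ln(0.6568) = 0.105094.
d = 0.225964 + 0.105094 = 0.331058.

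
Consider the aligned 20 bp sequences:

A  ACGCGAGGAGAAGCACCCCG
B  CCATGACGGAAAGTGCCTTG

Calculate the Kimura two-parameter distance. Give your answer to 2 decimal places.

1.21

Of 20 sites, 8 differences are transitions and 2 are transversions, so P = 8/20 = 0.4 and Q = 2/20 = 0.1.
Under the Kimura two-parameter model, d = −½ ln(1 − 2P − Q) − ¼ ln(1 − 2Q).
1 − 2P − Q = 0.1, giving −½ ln(0.1) = 1.151293.
1 − 2Q = 0.8, giving −¼ ln(0.8) = 0.055786.
d = 1.151293 + 0.055786 = 1.207079.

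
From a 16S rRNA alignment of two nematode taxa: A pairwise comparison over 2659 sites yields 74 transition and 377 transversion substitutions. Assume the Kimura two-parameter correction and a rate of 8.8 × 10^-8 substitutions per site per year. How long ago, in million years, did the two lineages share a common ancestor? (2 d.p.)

P = 74/2659 ≈ 0.02783 and Q = 377/2659 ≈ 0.141783.
Under the Kimura two-parameter model, d = −½ ln(1 − 2P − Q) − ¼ ln(1 − 2Q).
1 − 2P − Q = 0.802557, giving −½ ln(0.802557) = 0.109976.
1 − 2Q = 0.716434, giving −¼ ln(0.716434) = 0.083367.
d = 0.109976 + 0.083367 = 0.193343.
Under a molecular clock d = 2μt, so t = d/(2μ) = 0.193343 / (2 × 8.8 × 10^-8) = 1.10 million years.

1.10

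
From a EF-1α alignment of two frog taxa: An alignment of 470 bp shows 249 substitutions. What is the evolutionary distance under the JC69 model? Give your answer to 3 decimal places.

0.919

p = 249/470 ≈ 0.529787.
d = −(3/4) ln(1 − 4p/3) = −0.75 ln(1 − 0.706383) = −0.75 ln(0.293617)
  = −0.75 × (-1.225479) = 0.919109 substitutions/site.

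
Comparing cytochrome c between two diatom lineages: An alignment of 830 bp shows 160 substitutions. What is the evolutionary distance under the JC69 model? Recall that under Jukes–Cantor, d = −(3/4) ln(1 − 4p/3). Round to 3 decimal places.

p = 160/830 ≈ 0.192771.
d = −(3/4) ln(1 − 4p/3) = −0.75 ln(1 − 0.257028) = −0.75 ln(0.742972)
  = −0.75 × (-0.297097) = 0.222823 substitutions/site.

0.223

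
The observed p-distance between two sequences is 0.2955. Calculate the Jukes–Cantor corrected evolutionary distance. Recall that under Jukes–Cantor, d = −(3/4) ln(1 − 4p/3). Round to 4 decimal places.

d = −(3/4) ln(1 − 4p/3) = −0.75 ln(1 − 0.394) = −0.75 ln(0.606)
  = −0.75 × (-0.500875) = 0.375656 substitutions/site.

0.3757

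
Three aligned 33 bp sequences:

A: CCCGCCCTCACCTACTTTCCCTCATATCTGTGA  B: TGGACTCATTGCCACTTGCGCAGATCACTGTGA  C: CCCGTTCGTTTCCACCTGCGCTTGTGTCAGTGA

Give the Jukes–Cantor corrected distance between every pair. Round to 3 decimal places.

d(A,B) = 0.780, d(A,C) = 0.625, d(B,C) = 0.625

A–B: 16/33 sites differ → p ≈ 0.484848, d = −0.75 ln(1 − 0.646464) = 0.779827 ≈ 0.780.
A–C: 14/33 sites differ → p ≈ 0.424242, d = −0.75 ln(1 − 0.565656) = 0.625439 ≈ 0.625.
B–C: 14/33 sites differ → p ≈ 0.424242, d = −0.75 ln(1 − 0.565656) = 0.625439 ≈ 0.625.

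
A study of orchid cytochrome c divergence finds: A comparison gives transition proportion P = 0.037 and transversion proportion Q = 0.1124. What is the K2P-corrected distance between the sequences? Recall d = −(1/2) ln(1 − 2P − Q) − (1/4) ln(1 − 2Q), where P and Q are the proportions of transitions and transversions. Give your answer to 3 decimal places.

Under the Kimura two-parameter model, d = −½ ln(1 − 2P − Q) − ¼ ln(1 − 2Q).
1 − 2P − Q = 0.8136, giving −½ ln(0.8136) = 0.103143.
1 − 2Q = 0.7752, giving −¼ ln(0.7752) = 0.063659.
d = 0.103143 + 0.063659 = 0.166802.

0.167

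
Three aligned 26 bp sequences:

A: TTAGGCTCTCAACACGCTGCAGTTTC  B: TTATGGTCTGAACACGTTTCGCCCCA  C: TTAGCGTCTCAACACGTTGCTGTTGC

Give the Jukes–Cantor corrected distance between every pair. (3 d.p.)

A–B: 11/26 sites differ → p ≈ 0.423077, d = −0.75 ln(1 − 0.564103) = 0.622762 ≈ 0.623.
A–C: 5/26 sites differ → p ≈ 0.192308, d = −0.75 ln(1 − 0.256411) = 0.222200 ≈ 0.222.
B–C: 10/26 sites differ → p ≈ 0.384615, d = −0.75 ln(1 − 0.51282) = 0.539341 ≈ 0.539.

d(A,B) = 0.623, d(A,C) = 0.222, d(B,C) = 0.539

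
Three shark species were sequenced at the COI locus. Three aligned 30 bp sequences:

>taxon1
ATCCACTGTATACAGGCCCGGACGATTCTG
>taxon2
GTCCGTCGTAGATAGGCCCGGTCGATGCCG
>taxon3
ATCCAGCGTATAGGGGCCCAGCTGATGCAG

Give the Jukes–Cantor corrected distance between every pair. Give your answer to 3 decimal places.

d(taxon1,taxon2) = 0.383, d(taxon1,taxon3) = 0.383, d(taxon2,taxon3) = 0.441

taxon1–taxon2: 9/30 sites differ → p = 0.3, d = −0.75 ln(1 − 0.4) = 0.383119 ≈ 0.383.
taxon1–taxon3: 9/30 sites differ → p = 0.3, d = −0.75 ln(1 − 0.4) = 0.383119 ≈ 0.383.
taxon2–taxon3: 10/30 sites differ → p ≈ 0.333333, d = −0.75 ln(1 − 0.444444) = 0.440839 ≈ 0.441.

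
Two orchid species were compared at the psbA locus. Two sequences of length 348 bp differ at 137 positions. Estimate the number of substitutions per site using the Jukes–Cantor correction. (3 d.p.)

p = 137/348 ≈ 0.393678.
d = −(3/4) ln(1 − 4p/3) = −0.75 ln(1 − 0.524904) = −0.75 ln(0.475096)
  = −0.75 × (-0.744238) = 0.558179 substitutions/site.

0.558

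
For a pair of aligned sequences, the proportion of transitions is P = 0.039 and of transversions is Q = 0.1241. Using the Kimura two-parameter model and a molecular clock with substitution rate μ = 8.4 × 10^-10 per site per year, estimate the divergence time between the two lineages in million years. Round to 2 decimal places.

109.65

Under the Kimura two-parameter model, d = −½ ln(1 − 2P − Q) − ¼ ln(1 − 2Q).
1 − 2P − Q = 0.7979, giving −½ ln(0.7979) = 0.112886.
1 − 2Q = 0.7518, giving −¼ ln(0.7518) = 0.071321.
d = 0.112886 + 0.071321 = 0.184207.
Under a molecular clock d = 2μt, so t = d/(2μ) = 0.184207 / (2 × 8.4 × 10^-10) = 109.65 million years.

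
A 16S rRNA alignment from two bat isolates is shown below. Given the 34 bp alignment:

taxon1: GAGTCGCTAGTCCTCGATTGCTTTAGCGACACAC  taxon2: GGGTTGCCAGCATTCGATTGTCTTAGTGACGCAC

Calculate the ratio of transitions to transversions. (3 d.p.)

Transitions are A↔G and C↔T; transversions are all other mismatches.
Transitions: 9. Transversions: 1.
R = 9/1 = 9.000.

9.000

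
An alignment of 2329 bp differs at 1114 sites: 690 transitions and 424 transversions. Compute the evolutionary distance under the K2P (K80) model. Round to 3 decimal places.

P = 690/2329 ≈ 0.296264 and Q = 424/2329 ≈ 0.182052.
Under the Kimura two-parameter model, d = −½ ln(1 − 2P − Q) − ¼ ln(1 − 2Q).
1 − 2P − Q = 0.22542, giving −½ ln(0.22542) = 0.744895.
1 − 2Q = 0.635896, giving −¼ ln(0.635896) = 0.113180.
d = 0.744895 + 0.113180 = 0.858075.

0.858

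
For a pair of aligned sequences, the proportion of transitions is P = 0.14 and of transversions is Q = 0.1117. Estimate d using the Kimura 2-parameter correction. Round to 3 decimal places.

Under the Kimura two-parameter model, d = −½ ln(1 − 2P − Q) − ¼ ln(1 − 2Q).
1 − 2P − Q = 0.6083, giving −½ ln(0.6083) = 0.248544.
1 − 2Q = 0.7766, giving −¼ ln(0.7766) = 0.063207.
d = 0.248544 + 0.063207 = 0.311751.

0.312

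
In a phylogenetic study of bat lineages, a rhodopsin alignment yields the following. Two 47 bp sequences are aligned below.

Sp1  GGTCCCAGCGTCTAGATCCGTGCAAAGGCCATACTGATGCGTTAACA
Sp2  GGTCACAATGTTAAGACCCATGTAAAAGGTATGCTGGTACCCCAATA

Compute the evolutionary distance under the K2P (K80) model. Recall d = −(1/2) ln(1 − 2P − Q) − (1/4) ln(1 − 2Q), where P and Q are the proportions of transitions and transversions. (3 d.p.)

Of 47 sites, 14 differences are transitions and 4 are transversions, so P = 14/47 ≈ 0.297872 and Q = 4/47 ≈ 0.085106.
Under the Kimura two-parameter model, d = −½ ln(1 − 2P − Q) − ¼ ln(1 − 2Q).
1 − 2P − Q = 0.31915, giving −½ ln(0.31915) = 0.571047.
1 − 2Q = 0.829788, giving −¼ ln(0.829788) = 0.046646.
d = 0.571047 + 0.046646 = 0.617693.

0.618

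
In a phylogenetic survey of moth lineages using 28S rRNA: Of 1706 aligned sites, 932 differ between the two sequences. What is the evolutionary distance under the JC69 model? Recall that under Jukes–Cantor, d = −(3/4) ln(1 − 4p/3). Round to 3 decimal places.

p = 932/1706 ≈ 0.546307.
d = −(3/4) ln(1 − 4p/3) = −0.75 ln(1 − 0.728409) = −0.75 ln(0.271591)
  = −0.75 × (-1.303458) = 0.977594 substitutions/site.

0.978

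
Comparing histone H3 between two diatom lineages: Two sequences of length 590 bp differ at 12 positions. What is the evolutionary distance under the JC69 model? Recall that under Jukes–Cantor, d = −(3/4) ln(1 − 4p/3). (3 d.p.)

p = 12/590 ≈ 0.020339.
d = −(3/4) ln(1 − 4p/3) = −0.75 ln(1 − 0.027119) = −0.75 ln(0.972881)
  = −0.75 × (-0.027494) = 0.020621 substitutions/site.

0.021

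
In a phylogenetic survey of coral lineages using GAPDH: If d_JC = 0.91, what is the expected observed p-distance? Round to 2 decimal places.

p = (3/4)(1 − e^(−4d/3)) = 0.75 × (1 − e^(-1.213333)) = 0.75 × (1 − 0.297205) = 0.527096.

0.53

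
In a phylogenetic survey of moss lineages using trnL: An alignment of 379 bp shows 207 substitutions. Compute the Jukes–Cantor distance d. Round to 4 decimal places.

p = 207/379 ≈ 0.546174.
d = −(3/4) ln(1 − 4p/3) = −0.75 ln(1 − 0.728232) = −0.75 ln(0.271768)
  = −0.75 × (-1.302807) = 0.977105 substitutions/site.

0.9771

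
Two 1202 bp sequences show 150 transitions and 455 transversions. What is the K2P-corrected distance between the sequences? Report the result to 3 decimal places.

0.848

P = 150/1202 ≈ 0.124792 and Q = 455/1202 ≈ 0.378536.
Under the Kimura two-parameter model, d = −½ ln(1 − 2P − Q) − ¼ ln(1 − 2Q).
1 − 2P − Q = 0.37188, giving −½ ln(0.37188) = 0.494592.
1 − 2Q = 0.242928, giving −¼ ln(0.242928) = 0.353748.
d = 0.494592 + 0.353748 = 0.848340.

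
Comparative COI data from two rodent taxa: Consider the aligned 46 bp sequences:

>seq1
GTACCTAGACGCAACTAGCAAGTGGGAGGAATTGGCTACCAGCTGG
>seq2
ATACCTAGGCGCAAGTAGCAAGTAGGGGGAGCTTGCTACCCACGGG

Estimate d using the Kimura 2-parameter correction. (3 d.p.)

0.296

Of 46 sites, 7 differences are transitions and 4 are transversions, so P = 7/46 ≈ 0.152174 and Q = 4/46 ≈ 0.086957.
Under the Kimura two-parameter model, d = −½ ln(1 − 2P − Q) − ¼ ln(1 − 2Q).
1 − 2P − Q = 0.608695, giving −½ ln(0.608695) = 0.248219.
1 − 2Q = 0.826086, giving −¼ ln(0.826086) = 0.047764.
d = 0.248219 + 0.047764 = 0.295983.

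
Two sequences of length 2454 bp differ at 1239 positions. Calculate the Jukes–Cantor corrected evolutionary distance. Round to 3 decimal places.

p = 1239/2454 ≈ 0.50489.
d = −(3/4) ln(1 − 4p/3) = −0.75 ln(1 − 0.673187) = −0.75 ln(0.326813)
  = −0.75 × (-1.118367) = 0.838775 substitutions/site.

0.839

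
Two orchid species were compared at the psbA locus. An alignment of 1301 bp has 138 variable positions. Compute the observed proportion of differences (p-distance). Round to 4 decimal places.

0.1061

p = 138/1301 = 0.106072… ≈ 0.1061 (to 4 d.p.).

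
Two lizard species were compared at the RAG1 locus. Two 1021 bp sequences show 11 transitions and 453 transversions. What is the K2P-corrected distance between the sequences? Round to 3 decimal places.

P = 11/1021 ≈ 0.010774 and Q = 453/1021 ≈ 0.443683.
Under the Kimura two-parameter model, d = −½ ln(1 − 2P − Q) − ¼ ln(1 − 2Q).
1 − 2P − Q = 0.534769, giving −½ ln(0.534769) = 0.312960.
1 − 2Q = 0.112634, giving −¼ ln(0.112634) = 0.545903.
d = 0.312960 + 0.545903 = 0.858863.

0.859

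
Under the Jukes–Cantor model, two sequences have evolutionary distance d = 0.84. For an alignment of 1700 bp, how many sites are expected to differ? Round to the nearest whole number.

859

Invert JC69: p = (3/4)(1 − e^(−4d/3)) = 0.75 × (1 − e^(-1.12)) = 0.75 × (1 − 0.326280) = 0.505290.
Expected differing sites = pL ≈ 0.505290 × 1700 = 858.993 ≈ 859.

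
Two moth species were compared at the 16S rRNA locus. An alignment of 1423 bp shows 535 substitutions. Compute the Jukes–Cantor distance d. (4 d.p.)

p = 535/1423 ≈ 0.375966.
d = −(3/4) ln(1 − 4p/3) = −0.75 ln(1 − 0.501288) = −0.75 ln(0.498712)
  = −0.75 × (-0.695727) = 0.521795 substitutions/site.

0.5218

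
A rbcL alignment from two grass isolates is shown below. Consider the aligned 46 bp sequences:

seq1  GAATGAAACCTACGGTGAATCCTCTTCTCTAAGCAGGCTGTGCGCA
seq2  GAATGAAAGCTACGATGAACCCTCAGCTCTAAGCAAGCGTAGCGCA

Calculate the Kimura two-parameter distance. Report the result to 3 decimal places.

Of 46 sites, 3 differences are transitions and 6 are transversions, so P = 3/46 ≈ 0.065217 and Q = 6/46 ≈ 0.130435.
Under the Kimura two-parameter model, d = −½ ln(1 − 2P − Q) − ¼ ln(1 − 2Q).
1 − 2P − Q = 0.739131, giving −½ ln(0.739131) = 0.151140.
1 − 2Q = 0.73913, giving −¼ ln(0.73913) = 0.075570.
d = 0.151140 + 0.075570 = 0.226710.

0.227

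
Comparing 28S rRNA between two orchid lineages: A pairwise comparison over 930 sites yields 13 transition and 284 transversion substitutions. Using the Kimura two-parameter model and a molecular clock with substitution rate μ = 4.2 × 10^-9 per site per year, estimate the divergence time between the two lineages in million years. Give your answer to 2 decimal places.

P = 13/930 ≈ 0.013978 and Q = 284/930 ≈ 0.305376.
Under the Kimura two-parameter model, d = −½ ln(1 − 2P − Q) − ¼ ln(1 − 2Q).
1 − 2P − Q = 0.666668, giving −½ ln(0.666668) = 0.202732.
1 − 2Q = 0.389248, giving −¼ ln(0.389248) = 0.235885.
d = 0.202732 + 0.235885 = 0.438617.
Under a molecular clock d = 2μt, so t = d/(2μ) = 0.438617 / (2 × 4.2 × 10^-9) = 52.22 million years.

52.22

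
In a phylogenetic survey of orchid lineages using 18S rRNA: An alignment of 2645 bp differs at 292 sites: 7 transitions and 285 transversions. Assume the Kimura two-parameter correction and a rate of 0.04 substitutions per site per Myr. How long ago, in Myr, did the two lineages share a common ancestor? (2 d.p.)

P = 7/2645 ≈ 0.002647 and Q = 285/2645 ≈ 0.10775.
Under the Kimura two-parameter model, d = −½ ln(1 − 2P − Q) − ¼ ln(1 − 2Q).
1 − 2P − Q = 0.886956, giving −½ ln(0.886956) = 0.059980.
1 − 2Q = 0.7845, giving −¼ ln(0.7845) = 0.060677.
d = 0.059980 + 0.060677 = 0.120657.
Under a molecular clock d = 2μt, so t = d/(2μ) = 0.120657 / (2 × 0.04) = 1.51 Myr.

1.51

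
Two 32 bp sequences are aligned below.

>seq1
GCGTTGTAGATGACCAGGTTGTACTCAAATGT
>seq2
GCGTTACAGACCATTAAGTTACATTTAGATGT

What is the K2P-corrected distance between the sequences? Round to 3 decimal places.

0.650

Of 32 sites, 11 differences are transitions and 1 are transversions, so P = 11/32 = 0.34375 and Q = 1/32 = 0.03125.
Under the Kimura two-parameter model, d = −½ ln(1 − 2P − Q) − ¼ ln(1 − 2Q).
1 − 2P − Q = 0.28125, giving −½ ln(0.28125) = 0.634256.
1 − 2Q = 0.9375, giving −¼ ln(0.9375) = 0.016135.
d = 0.634256 + 0.016135 = 0.650391.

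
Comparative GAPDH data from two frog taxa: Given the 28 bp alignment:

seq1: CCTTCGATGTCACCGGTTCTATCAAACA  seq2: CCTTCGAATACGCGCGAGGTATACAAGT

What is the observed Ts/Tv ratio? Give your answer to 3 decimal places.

Transitions are A↔G and C↔T; transversions are all other mismatches.
Transitions: 1. Transversions: 12.
R = 1/12 = 0.083333… ≈ 0.083 (to 3 d.p.).

0.083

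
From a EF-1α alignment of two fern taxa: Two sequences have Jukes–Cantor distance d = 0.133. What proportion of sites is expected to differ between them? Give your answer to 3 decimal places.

p = (3/4)(1 − e^(−4d/3)) = 0.75 × (1 − e^(-0.177333)) = 0.75 × (1 − 0.837501) = 0.121874.

0.122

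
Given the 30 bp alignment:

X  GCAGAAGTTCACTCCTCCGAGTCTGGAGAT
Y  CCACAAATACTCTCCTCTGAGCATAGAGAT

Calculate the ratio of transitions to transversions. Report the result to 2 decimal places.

0.80

Transitions are A↔G and C↔T; transversions are all other mismatches.
Transitions: 4. Transversions: 5.
R = 4/5 = 0.80.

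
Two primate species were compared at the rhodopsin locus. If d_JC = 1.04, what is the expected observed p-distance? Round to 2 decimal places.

0.56

p = (3/4)(1 − e^(−4d/3)) = 0.75 × (1 − e^(-1.386667)) = 0.75 × (1 − 0.249907) = 0.562570.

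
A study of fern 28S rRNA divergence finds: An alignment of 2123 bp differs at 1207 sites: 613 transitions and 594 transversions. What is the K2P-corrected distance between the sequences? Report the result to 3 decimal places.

1.178

P = 613/2123 ≈ 0.288742 and Q = 594/2123 ≈ 0.279793.
Under the Kimura two-parameter model, d = −½ ln(1 − 2P − Q) − ¼ ln(1 − 2Q).
1 − 2P − Q = 0.142723, giving −½ ln(0.142723) = 0.973425.
1 − 2Q = 0.440414, giving −¼ ln(0.440414) = 0.205010.
d = 0.973425 + 0.205010 = 1.178435.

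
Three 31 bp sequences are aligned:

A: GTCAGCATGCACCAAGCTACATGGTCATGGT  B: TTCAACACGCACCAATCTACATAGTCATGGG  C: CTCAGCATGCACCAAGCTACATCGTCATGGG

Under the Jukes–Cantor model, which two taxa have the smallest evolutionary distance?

A–B: 6/31 differ, p = 0.194, d = 0.224.
A–C: 3/31 differ, p = 0.097, d = 0.104.
B–C: 5/31 differ, p = 0.161, d = 0.182.
The smallest distance is between A and C.

A and C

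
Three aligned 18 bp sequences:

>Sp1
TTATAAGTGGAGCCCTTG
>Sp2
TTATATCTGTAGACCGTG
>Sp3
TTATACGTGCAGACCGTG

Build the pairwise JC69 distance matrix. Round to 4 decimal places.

Sp1–Sp2: 5/18 sites differ → p ≈ 0.277778, d = −0.75 ln(1 − 0.370371) = 0.346968 ≈ 0.3470.
Sp1–Sp3: 4/18 sites differ → p ≈ 0.222222, d = −0.75 ln(1 − 0.296296) = 0.263548 ≈ 0.2635.
Sp2–Sp3: 3/18 sites differ → p ≈ 0.166667, d = −0.75 ln(1 − 0.222223) = 0.188487 ≈ 0.1885.

d(Sp1,Sp2) = 0.3470, d(Sp1,Sp3) = 0.2635, d(Sp2,Sp3) = 0.1885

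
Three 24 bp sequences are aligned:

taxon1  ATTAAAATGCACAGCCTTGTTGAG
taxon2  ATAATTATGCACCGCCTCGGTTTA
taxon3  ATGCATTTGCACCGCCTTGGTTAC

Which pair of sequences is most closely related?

taxon1–taxon2: 9/24 differ, p = 0.375, d = 0.520.
taxon1–taxon3: 8/24 differ, p = 0.333, d = 0.441.
taxon2–taxon3: 7/24 differ, p = 0.292, d = 0.369.
The smallest distance is between taxon2 and taxon3.

taxon2 and taxon3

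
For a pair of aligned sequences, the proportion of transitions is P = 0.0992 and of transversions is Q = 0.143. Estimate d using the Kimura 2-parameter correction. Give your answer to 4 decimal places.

0.2930

Under the Kimura two-parameter model, d = −½ ln(1 − 2P − Q) − ¼ ln(1 − 2Q).
1 − 2P − Q = 0.6586, giving −½ ln(0.6586) = 0.208819.
1 − 2Q = 0.714, giving −¼ ln(0.714) = 0.084218.
d = 0.208819 + 0.084218 = 0.293037.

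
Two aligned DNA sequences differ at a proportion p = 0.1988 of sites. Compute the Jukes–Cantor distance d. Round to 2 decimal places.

0.23

d = −(3/4) ln(1 − 4p/3) = −0.75 ln(1 − 0.265067) = −0.75 ln(0.734933)
  = −0.75 × (-0.307976) = 0.230982 substitutions/site.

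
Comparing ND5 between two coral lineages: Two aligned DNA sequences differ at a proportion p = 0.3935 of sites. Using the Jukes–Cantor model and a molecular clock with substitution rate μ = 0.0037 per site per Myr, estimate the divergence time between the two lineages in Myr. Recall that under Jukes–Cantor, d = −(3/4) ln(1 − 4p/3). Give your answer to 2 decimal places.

d = −(3/4) ln(1 − 4p/3) = −0.75 ln(1 − 0.524667) = −0.75 ln(0.475333)
  = −0.75 × (-0.743740) = 0.557805 substitutions/site.
Under a molecular clock d = 2μt, so t = d/(2μ) = 0.557805 / (2 × 0.0037) = 75.38 Myr.

75.38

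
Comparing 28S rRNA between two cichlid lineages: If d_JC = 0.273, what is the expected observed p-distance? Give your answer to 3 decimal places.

0.229

p = (3/4)(1 − e^(−4d/3)) = 0.75 × (1 − e^(-0.364)) = 0.75 × (1 − 0.694891) = 0.228832.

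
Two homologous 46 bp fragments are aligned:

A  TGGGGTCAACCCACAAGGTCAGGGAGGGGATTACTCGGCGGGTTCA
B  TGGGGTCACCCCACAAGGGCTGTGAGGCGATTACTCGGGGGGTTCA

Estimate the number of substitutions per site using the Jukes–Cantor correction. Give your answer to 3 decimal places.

The sequences differ at 6 of 46 sites (9, 19, 21, 23, 28, 39), so p = 6/46 ≈ 0.130435.
d = −(3/4) ln(1 − 4p/3) = −0.75 ln(1 − 0.173913) = −0.75 ln(0.826087)
  = −0.75 × (-0.191055) = 0.143291 substitutions/site.

0.143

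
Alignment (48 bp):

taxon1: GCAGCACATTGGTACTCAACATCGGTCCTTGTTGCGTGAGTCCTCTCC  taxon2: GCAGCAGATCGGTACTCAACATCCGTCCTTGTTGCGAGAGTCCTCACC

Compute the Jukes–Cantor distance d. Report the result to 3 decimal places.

0.112

The sequences differ at 5 of 48 sites (7, 10, 24, 37, 46), so p = 5/48 ≈ 0.104167.
d = −(3/4) ln(1 − 4p/3) = −0.75 ln(1 − 0.138889) = −0.75 ln(0.861111)
  = −0.75 × (-0.149532) = 0.112149 substitutions/site.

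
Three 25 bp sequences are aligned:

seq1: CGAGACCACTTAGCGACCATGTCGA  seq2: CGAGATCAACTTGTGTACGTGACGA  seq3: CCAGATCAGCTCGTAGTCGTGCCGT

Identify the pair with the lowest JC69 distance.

seq1–seq2: 9/25 differ, p = 0.360, d = 0.490.
seq1–seq3: 12/25 differ, p = 0.480, d = 0.766.
seq2–seq3: 8/25 differ, p = 0.320, d = 0.417.
The smallest distance is between seq2 and seq3.

seq2 and seq3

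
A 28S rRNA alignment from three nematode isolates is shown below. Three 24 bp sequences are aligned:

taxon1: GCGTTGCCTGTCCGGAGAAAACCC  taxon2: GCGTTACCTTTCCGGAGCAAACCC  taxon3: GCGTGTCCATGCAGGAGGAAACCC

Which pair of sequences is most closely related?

taxon1 and taxon2

taxon1–taxon2: 3/24 differ, p = 0.125, d = 0.137.
taxon1–taxon3: 7/24 differ, p = 0.292, d = 0.369.
taxon2–taxon3: 6/24 differ, p = 0.250, d = 0.304.
The smallest distance is between taxon1 and taxon2.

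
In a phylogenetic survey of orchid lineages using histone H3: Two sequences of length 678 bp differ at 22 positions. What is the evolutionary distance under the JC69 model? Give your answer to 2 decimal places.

p = 22/678 ≈ 0.032448.
d = −(3/4) ln(1 − 4p/3) = −0.75 ln(1 − 0.043264) = −0.75 ln(0.956736)
  = −0.75 × (-0.044228) = 0.033171 substitutions/site.

0.03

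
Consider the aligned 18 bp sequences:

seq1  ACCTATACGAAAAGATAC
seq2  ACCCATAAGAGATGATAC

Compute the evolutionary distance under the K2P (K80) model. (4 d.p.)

Of 18 sites, 2 differences are transitions and 2 are transversions, so P = 2/18 ≈ 0.111111 and Q = 2/18 ≈ 0.111111.
Under the Kimura two-parameter model, d = −½ ln(1 − 2P − Q) − ¼ ln(1 − 2Q).
1 − 2P − Q = 0.666667, giving −½ ln(0.666667) = 0.202732.
1 − 2Q = 0.777778, giving −¼ ln(0.777778) = 0.062829.
d = 0.202732 + 0.062829 = 0.265561.

0.2656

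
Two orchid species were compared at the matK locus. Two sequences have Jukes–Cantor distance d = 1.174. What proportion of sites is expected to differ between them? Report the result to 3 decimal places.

0.593

p = (3/4)(1 − e^(−4d/3)) = 0.75 × (1 − e^(-1.565333)) = 0.75 × (1 − 0.209018) = 0.593237.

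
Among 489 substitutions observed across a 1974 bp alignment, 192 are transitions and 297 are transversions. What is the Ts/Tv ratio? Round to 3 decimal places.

0.646

R = 192/297 = 0.646464… ≈ 0.646 (to 3 d.p.).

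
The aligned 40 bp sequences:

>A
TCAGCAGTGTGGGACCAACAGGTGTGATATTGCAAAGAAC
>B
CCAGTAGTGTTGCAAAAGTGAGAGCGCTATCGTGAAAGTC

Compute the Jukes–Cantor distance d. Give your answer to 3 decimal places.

The sequences differ at 19 of 40 sites, so p = 19/40 = 0.475.
d = −(3/4) ln(1 − 4p/3) = −0.75 ln(1 − 0.633333) = −0.75 ln(0.366667)
  = −0.75 × (-1.003301) = 0.752476 substitutions/site.

0.752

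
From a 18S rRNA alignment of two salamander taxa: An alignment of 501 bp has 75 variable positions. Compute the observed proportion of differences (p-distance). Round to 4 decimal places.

p = 75/501 = 0.149700… ≈ 0.1497 (to 4 d.p.).

0.1497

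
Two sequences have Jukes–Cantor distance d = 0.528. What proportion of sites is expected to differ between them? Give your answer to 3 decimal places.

p = (3/4)(1 − e^(−4d/3)) = 0.75 × (1 − e^(-0.704)) = 0.75 × (1 − 0.494603) = 0.379048.

0.379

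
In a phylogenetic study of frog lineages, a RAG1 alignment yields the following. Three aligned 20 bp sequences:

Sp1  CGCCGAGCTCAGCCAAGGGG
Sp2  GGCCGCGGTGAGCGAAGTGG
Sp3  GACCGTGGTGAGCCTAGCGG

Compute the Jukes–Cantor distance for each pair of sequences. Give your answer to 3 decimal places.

d(Sp1,Sp2) = 0.383, d(Sp1,Sp3) = 0.471, d(Sp2,Sp3) = 0.304

Sp1–Sp2: 6/20 sites differ → p = 0.3, d = −0.75 ln(1 − 0.4) = 0.383119 ≈ 0.383.
Sp1–Sp3: 7/20 sites differ → p = 0.35, d = −0.75 ln(1 − 0.466667) = 0.471457 ≈ 0.471.
Sp2–Sp3: 5/20 sites differ → p = 0.25, d = −0.75 ln(1 − 0.333333) = 0.304098 ≈ 0.304.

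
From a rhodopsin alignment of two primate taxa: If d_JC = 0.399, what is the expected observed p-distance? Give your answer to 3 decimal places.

0.309

p = (3/4)(1 − e^(−4d/3)) = 0.75 × (1 − e^(-0.532)) = 0.75 × (1 − 0.587429) = 0.309428.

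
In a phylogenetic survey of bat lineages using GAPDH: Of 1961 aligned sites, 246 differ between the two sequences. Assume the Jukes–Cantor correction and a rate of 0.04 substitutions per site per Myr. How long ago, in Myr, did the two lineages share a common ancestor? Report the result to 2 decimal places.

p = 246/1961 ≈ 0.125446.
d = −(3/4) ln(1 − 4p/3) = −0.75 ln(1 − 0.167261) = −0.75 ln(0.832739)
  = −0.75 × (-0.183035) = 0.137276 substitutions/site.
Under a molecular clock d = 2μt, so t = d/(2μ) = 0.137276 / (2 × 0.04) = 1.72 Myr.

1.72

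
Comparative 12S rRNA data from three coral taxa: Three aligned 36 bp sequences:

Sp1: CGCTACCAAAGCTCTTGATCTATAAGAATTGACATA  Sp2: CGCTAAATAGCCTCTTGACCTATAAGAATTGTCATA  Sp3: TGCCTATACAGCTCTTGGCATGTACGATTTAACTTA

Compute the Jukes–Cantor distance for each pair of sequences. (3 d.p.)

d(Sp1,Sp2) = 0.225, d(Sp1,Sp3) = 0.548, d(Sp2,Sp3) = 0.673

Sp1–Sp2: 7/36 sites differ → p ≈ 0.194444, d = −0.75 ln(1 − 0.259259) = 0.225078 ≈ 0.225.
Sp1–Sp3: 14/36 sites differ → p ≈ 0.388889, d = −0.75 ln(1 − 0.518519) = 0.548166 ≈ 0.548.
Sp2–Sp3: 16/36 sites differ → p ≈ 0.444444, d = −0.75 ln(1 − 0.592592) = 0.673455 ≈ 0.673.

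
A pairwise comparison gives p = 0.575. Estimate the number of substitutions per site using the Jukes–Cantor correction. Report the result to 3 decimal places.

d = −(3/4) ln(1 − 4p/3) = −0.75 ln(1 − 0.766667) = −0.75 ln(0.233333)
  = −0.75 × (-1.455289) = 1.091467 substitutions/site.

1.091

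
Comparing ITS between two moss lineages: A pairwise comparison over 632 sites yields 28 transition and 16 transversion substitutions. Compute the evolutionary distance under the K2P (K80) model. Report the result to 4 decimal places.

P = 28/632 ≈ 0.044304 and Q = 16/632 ≈ 0.025316.
Under the Kimura two-parameter model, d = −½ ln(1 − 2P − Q) − ¼ ln(1 − 2Q).
1 − 2P − Q = 0.886076, giving −½ ln(0.886076) = 0.060476.
1 − 2Q = 0.949368, giving −¼ ln(0.949368) = 0.012990.
d = 0.060476 + 0.012990 = 0.073466.

0.0735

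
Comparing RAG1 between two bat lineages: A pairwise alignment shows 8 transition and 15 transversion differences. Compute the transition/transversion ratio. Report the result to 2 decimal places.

0.53

R = 8/15 = 0.533333… ≈ 0.53 (to 2 d.p.).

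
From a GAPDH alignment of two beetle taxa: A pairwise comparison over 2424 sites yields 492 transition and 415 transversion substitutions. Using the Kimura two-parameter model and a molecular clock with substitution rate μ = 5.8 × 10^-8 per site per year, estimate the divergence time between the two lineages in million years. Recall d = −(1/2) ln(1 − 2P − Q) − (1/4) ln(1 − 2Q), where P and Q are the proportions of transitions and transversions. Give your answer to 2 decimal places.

P = 492/2424 ≈ 0.20297 and Q = 415/2424 ≈ 0.171205.
Under the Kimura two-parameter model, d = −½ ln(1 − 2P − Q) − ¼ ln(1 − 2Q).
1 − 2P − Q = 0.422855, giving −½ ln(0.422855) = 0.430363.
1 − 2Q = 0.65759, giving −¼ ln(0.65759) = 0.104793.
d = 0.430363 + 0.104793 = 0.535156.
Under a molecular clock d = 2μt, so t = d/(2μ) = 0.535156 / (2 × 5.8 × 10^-8) = 4.61 million years.

4.61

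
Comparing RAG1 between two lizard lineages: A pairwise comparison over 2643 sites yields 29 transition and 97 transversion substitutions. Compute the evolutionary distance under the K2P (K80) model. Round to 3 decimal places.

P = 29/2643 ≈ 0.010972 and Q = 97/2643 ≈ 0.036701.
Under the Kimura two-parameter model, d = −½ ln(1 − 2P − Q) − ¼ ln(1 − 2Q).
1 − 2P − Q = 0.941355, giving −½ ln(0.941355) = 0.030217.
1 − 2Q = 0.926598, giving −¼ ln(0.926598) = 0.019059.
d = 0.030217 + 0.019059 = 0.049276.

0.049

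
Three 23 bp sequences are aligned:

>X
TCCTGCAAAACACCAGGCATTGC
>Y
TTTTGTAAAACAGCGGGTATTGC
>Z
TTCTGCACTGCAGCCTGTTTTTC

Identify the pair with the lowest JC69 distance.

X and Y

X–Y: 6/23 differ, p = 0.261, d = 0.321.
X–Z: 10/23 differ, p = 0.435, d = 0.650.
Y–Z: 9/23 differ, p = 0.391, d = 0.553.
The smallest distance is between X and Y.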